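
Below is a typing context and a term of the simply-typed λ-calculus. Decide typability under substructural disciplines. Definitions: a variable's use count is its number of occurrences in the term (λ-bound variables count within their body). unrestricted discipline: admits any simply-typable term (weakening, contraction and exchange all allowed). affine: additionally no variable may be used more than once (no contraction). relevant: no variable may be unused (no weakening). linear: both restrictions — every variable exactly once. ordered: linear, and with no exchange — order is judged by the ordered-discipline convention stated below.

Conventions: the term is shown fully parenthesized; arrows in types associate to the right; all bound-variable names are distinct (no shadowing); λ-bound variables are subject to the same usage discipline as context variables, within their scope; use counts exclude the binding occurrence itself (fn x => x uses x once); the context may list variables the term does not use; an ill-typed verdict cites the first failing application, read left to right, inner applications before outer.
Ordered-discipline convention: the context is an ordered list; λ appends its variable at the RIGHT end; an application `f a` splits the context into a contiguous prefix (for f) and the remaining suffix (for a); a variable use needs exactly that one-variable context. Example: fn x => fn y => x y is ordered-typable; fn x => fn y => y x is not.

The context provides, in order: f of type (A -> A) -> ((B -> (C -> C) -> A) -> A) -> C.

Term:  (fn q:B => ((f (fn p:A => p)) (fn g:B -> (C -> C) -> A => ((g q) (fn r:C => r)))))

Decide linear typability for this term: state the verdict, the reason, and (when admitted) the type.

yes — exactly-once usage across f, q, p, g, r; term : B -> C
variable uses: f ×1; q (λ-bound) ×1; p (λ-bound) ×1; g (λ-bound) ×1; r (λ-bound) ×1
use order (left to right): f, p, g, q, r
typing: well-typed at B -> C
across the five disciplines: ordered ✗, linear ✓, affine ✓, relevant ✓, unrestricted ✓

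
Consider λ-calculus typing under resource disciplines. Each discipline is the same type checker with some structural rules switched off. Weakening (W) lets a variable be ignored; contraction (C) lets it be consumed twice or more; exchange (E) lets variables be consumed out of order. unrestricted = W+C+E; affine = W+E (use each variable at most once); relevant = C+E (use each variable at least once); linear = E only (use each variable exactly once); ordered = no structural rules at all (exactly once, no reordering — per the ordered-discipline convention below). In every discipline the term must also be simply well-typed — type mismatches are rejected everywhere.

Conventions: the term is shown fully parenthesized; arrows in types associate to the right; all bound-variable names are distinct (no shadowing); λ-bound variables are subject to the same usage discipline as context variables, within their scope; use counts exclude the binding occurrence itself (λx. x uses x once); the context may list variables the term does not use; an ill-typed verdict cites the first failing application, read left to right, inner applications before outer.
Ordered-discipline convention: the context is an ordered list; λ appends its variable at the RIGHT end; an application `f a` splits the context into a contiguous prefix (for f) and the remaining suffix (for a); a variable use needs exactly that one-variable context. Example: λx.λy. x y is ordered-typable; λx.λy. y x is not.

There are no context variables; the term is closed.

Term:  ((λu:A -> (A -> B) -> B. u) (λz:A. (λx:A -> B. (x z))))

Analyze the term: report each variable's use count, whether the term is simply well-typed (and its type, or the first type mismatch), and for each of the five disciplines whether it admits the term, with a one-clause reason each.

variable uses: u (λ-bound): 1×, z (λ-bound): 1×, x (λ-bound): 1×
order of uses: u, x, z
typing: the term checks, with type A -> (A -> B) -> B
ordered ✗ (no contiguous prefix/suffix split fits u, x, z)
linear ✓ (u, z, x: one use apiece)
affine ✓ (no duplicate uses among u, z, x)
relevant ✓ (none of u, z, x goes unused)
unrestricted ✓ (type-checks (A -> (A -> B) -> B) and nothing is barred)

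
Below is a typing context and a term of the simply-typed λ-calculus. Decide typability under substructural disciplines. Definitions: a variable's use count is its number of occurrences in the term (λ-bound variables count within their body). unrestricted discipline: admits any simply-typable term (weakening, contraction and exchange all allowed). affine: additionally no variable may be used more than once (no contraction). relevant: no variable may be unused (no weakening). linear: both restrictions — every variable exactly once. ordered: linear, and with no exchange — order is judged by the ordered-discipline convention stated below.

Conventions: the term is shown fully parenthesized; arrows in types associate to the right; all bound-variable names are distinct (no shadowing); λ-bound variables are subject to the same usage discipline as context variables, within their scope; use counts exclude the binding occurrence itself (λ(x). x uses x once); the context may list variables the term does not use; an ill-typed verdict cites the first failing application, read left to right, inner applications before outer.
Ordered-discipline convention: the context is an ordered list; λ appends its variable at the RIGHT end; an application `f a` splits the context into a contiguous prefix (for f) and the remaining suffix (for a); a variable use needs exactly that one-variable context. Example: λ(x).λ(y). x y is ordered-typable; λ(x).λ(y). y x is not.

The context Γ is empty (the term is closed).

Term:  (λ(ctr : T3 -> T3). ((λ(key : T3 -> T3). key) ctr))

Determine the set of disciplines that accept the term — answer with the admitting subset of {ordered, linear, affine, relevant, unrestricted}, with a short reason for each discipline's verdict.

admitted by: ordered, linear, affine, relevant, unrestricted
use counts: ctr (bound): 1; key (bound): 1
use order (left to right): key, ctr
typing: well-typed at (T3 -> T3) -> T3 -> T3
ordered: ✓, ctr, key once each; derivable with no W/C/E
linear: ✓, single use per variable (ctr, key)
affine: ✓, none of ctr, key used more than once
relevant: ✓, every one of ctr, key appears
unrestricted: ✓, typability at (T3 -> T3) -> T3 -> T3 is all that's needed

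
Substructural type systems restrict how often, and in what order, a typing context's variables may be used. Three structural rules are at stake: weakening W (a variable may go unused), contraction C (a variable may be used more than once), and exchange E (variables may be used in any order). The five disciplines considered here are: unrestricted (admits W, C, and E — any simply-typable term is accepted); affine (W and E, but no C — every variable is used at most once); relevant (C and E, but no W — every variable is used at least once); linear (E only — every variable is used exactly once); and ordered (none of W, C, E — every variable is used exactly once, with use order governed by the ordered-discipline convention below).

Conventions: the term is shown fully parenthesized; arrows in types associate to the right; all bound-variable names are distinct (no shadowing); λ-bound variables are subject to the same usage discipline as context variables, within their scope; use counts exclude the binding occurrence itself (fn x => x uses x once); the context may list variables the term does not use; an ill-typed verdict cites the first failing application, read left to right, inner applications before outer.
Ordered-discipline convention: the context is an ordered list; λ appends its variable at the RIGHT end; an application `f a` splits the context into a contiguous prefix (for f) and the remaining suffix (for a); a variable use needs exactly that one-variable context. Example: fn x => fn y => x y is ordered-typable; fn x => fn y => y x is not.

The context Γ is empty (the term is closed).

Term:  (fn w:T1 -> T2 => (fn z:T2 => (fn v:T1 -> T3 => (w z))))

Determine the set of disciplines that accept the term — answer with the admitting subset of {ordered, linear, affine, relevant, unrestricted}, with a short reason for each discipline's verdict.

admitting disciplines: none
counts: w (λ-bound)=1, z (λ-bound)=1, v (λ-bound)=0
left-to-right use order: w, z
typing: ill-typed: argument of type T2 where T1 is required
ordered ✗ (the type mismatch rejects it)
linear ✗ (not simply typable)
affine ✗ (fails simple typing)
relevant ✗ (a type mismatch blocks all five)
unrestricted ✗ (the type mismatch rejects it)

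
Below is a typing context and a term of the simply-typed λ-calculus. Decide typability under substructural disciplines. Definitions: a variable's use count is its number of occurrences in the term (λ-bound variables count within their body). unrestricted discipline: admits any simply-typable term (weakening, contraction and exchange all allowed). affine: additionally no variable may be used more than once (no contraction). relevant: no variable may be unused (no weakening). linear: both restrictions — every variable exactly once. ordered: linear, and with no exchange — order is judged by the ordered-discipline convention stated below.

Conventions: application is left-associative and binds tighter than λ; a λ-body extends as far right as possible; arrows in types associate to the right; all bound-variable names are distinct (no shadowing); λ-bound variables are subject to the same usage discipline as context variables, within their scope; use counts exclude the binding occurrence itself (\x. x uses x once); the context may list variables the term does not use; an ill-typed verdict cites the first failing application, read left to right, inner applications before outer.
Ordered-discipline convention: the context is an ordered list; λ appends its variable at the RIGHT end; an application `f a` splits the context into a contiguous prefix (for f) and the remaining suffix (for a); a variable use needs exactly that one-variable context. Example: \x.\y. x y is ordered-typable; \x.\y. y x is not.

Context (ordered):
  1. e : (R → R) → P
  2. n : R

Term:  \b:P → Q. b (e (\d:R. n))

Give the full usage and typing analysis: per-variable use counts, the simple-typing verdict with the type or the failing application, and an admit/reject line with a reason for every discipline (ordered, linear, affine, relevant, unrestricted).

usage: e ×1; n ×1; b [bound] ×1; d [bound] ×0
use order (left to right): b, e, n
typing: ✓ — (P → Q) → Q
ordered ✗ (unused: d — weakening required)
linear ✗ (unused: d — weakening required)
affine ✓ (at most one use each (e, n, b, d))
relevant ✗ (unused: d — weakening required)
unrestricted ✓ (typability at (P → Q) → Q is all that's needed)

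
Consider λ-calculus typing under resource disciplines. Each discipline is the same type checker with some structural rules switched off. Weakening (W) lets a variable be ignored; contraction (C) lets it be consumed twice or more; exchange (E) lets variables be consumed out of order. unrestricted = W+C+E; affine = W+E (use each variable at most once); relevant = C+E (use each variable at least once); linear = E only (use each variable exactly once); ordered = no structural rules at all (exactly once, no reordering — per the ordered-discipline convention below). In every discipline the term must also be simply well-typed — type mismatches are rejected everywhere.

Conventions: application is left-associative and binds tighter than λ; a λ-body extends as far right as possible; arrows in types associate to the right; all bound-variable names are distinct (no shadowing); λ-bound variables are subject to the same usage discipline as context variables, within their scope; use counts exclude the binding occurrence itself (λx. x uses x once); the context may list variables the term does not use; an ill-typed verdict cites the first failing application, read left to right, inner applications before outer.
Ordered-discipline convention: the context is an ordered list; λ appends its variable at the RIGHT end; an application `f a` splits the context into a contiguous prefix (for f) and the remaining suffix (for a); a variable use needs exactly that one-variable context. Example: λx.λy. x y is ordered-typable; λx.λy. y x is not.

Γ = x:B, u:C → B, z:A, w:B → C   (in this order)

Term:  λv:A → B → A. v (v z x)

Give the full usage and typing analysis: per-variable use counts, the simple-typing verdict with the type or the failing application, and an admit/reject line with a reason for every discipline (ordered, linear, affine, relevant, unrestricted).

usage: x ×1, u ×0, z ×1, w ×0, v (λ-bound) ×2
use order (left to right): v, v, z, x
typing: well-typed — term : (A → B → A) → B → A
ordered: ✗, needs contraction — v ×2; u, w left unused
linear: ✗, needs contraction — v ×2; u, w left unused
affine: ✗, needs contraction — v ×2
relevant: ✗, u, w left unused
unrestricted: ✓, type-checks ((A → B → A) → B → A) and nothing is barred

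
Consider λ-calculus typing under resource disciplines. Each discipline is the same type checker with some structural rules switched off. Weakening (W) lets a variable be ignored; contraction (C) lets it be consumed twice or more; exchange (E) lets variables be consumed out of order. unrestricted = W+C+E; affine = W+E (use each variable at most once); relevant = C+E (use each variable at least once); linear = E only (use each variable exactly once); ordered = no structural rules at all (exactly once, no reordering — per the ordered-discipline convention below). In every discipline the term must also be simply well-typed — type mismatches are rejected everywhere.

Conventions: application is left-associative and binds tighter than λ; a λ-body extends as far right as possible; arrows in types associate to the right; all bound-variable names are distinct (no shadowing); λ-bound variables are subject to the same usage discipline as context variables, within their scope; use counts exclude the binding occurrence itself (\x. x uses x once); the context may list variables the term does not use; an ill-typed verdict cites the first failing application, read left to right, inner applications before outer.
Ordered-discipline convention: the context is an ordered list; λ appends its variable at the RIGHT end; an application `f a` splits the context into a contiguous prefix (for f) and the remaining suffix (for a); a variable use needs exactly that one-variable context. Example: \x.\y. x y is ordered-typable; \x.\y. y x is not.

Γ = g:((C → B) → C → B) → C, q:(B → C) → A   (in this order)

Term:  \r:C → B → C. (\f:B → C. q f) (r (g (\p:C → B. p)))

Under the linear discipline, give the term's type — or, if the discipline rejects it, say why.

term : (C → B → C) → A
use counts: g ×1, q ×1, r (λ-bound) ×1, f (λ-bound) ×1, p (λ-bound) ×1
use order (left to right): q, f, r, g, p
typing: well-typed — term : (C → B → C) → A
summary: ordered ✗ · linear ✓ · affine ✓ · relevant ✓ · unrestricted ✓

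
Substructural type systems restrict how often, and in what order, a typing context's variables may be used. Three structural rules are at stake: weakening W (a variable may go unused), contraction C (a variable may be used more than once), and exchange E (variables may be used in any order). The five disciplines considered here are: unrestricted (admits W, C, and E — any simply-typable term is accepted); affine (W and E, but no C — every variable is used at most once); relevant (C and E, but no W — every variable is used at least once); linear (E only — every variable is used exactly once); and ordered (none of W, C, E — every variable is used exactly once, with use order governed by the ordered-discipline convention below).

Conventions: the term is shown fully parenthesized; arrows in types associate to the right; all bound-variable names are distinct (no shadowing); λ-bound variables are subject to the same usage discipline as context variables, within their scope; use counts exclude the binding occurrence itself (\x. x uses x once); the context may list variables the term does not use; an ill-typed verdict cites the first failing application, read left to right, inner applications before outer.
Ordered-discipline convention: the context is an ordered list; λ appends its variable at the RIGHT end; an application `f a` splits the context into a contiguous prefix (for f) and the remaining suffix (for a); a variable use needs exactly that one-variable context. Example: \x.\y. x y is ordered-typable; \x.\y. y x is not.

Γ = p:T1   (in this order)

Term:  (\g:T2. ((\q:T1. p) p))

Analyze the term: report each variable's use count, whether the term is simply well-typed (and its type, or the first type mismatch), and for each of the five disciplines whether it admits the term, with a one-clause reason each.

usage: p: 2, g [bound]: 0, q [bound]: 0
order of uses: p, p
typing: ✓ — T2 -> T1
ordered: ✗ — uses contraction: p ×2; g, q never used (weakening)
linear: ✗ — uses contraction: p ×2; g, q never used (weakening)
affine: ✗ — uses contraction: p ×2
relevant: ✗ — g, q never used (weakening)
unrestricted: ✓ — well-typed at T2 -> T1; no restrictions here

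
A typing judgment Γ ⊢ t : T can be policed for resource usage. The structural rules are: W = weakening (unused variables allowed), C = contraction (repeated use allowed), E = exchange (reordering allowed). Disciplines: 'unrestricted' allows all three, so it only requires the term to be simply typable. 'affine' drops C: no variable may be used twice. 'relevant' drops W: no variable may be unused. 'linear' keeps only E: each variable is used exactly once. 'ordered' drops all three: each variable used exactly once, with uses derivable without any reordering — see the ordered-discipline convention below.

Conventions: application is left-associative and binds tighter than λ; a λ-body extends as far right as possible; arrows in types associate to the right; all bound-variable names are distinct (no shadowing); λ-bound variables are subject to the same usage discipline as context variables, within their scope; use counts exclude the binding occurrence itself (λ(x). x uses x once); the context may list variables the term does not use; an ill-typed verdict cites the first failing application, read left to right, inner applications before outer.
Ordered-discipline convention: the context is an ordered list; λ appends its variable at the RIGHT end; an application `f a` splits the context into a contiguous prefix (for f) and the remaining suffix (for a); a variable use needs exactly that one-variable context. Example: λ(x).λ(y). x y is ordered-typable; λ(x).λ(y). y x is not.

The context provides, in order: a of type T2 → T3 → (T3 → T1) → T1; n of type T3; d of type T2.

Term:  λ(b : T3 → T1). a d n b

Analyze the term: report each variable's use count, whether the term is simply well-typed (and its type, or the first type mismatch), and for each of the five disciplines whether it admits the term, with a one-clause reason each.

counts: a=1, n=1, d=1, b (λ-bound)=1
uses in reading order: a, d, n, b
typing: well-typed — term : (T3 → T1) → T1
ordered ✗ (use order a, d, n, b needs exchange)
linear ✓ (a, n, d, b: one use apiece)
affine ✓ (none of a, n, d, b used more than once)
relevant ✓ (every one of a, n, d, b appears)
unrestricted ✓ (simply typable at (T3 → T1) → T1; W, C, E all held)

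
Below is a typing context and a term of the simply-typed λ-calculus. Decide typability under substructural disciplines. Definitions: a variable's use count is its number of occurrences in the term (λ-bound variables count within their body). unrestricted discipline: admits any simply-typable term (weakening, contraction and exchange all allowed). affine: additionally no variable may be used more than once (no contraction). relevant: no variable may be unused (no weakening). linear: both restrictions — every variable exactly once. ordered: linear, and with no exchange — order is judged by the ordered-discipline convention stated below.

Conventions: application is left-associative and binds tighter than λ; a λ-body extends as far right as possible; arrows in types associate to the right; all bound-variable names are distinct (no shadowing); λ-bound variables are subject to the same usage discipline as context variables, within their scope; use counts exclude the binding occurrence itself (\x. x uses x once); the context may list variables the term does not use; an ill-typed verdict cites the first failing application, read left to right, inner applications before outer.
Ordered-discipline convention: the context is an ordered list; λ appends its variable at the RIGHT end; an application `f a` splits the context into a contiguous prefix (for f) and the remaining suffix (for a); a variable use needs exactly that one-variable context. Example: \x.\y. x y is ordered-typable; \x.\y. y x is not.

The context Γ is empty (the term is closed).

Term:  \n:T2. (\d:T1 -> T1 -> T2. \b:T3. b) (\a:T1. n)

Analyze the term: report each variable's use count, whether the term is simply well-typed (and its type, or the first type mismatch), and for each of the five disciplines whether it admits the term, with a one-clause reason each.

usage: n (bound): 1×; d (bound): 0×; b (bound): 1×; a (bound): 0×
uses in reading order: b, n
typing: ill-typed: an application expects T1 -> T1 -> T2 but receives T1 -> T2
ordered: ✗, fails simple typing
linear: ✗, a type mismatch blocks all five
affine: ✗, the type mismatch rejects it
relevant: ✗, not simply typable
unrestricted: ✗, fails simple typing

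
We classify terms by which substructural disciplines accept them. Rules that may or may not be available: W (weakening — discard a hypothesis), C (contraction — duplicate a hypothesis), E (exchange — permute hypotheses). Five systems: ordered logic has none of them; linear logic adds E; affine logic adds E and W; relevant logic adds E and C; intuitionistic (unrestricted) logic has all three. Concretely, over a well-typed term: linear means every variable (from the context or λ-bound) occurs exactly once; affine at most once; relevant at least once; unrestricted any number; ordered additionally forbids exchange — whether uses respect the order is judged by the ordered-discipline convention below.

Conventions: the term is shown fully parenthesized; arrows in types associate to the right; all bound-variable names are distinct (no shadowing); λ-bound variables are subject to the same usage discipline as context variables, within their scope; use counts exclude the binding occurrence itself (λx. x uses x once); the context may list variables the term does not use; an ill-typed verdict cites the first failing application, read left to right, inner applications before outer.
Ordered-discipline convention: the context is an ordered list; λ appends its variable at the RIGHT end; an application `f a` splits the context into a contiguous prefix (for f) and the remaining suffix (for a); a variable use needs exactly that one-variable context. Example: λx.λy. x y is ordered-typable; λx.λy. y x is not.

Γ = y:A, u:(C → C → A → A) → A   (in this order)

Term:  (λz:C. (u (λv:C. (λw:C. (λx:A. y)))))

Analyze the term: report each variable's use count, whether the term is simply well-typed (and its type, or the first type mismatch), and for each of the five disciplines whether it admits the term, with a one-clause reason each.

variable uses: y ×1; u ×1; z (λ-bound) ×0; v (λ-bound) ×0; w (λ-bound) ×0; x (λ-bound) ×0
left-to-right use order: u, y
typing: ✓ — C → A
ordered: ✗ — z, v, w, x left unused
linear: ✗ — z, v, w, x left unused
affine: ✓ — y, u, z, v, w, x: no repeats, contraction unneeded
relevant: ✗ — z, v, w, x left unused
unrestricted: ✓ — type-checks (C → A) and nothing is barred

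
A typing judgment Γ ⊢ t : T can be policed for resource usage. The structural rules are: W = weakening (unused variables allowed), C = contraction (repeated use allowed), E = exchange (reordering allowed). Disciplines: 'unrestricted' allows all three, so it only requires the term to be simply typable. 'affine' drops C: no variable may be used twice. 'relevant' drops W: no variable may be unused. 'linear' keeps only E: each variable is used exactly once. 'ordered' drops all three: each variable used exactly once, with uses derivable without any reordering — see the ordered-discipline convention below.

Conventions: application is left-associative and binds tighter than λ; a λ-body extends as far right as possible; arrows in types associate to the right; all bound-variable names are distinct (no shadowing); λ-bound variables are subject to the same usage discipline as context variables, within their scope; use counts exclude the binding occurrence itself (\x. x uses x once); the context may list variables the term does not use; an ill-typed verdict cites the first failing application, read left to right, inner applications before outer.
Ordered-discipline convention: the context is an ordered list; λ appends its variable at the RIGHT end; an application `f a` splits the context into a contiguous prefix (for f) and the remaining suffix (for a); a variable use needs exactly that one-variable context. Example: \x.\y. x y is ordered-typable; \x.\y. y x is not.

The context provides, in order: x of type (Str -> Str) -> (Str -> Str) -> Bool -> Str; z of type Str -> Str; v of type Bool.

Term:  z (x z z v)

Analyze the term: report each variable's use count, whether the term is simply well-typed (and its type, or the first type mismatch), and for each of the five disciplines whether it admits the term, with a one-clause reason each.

use counts: x=1, z=3, v=1
order of uses: z, x, z, z, v
typing: the term checks, with type Str
ordered: ✗ — z ×3 used more than once (contraction)
linear: ✗ — z ×3 used more than once (contraction)
affine: ✗ — z ×3 used more than once (contraction)
relevant: ✓ — x, z, v: all used, weakening unneeded
unrestricted: ✓ — typability at Str is all that's needed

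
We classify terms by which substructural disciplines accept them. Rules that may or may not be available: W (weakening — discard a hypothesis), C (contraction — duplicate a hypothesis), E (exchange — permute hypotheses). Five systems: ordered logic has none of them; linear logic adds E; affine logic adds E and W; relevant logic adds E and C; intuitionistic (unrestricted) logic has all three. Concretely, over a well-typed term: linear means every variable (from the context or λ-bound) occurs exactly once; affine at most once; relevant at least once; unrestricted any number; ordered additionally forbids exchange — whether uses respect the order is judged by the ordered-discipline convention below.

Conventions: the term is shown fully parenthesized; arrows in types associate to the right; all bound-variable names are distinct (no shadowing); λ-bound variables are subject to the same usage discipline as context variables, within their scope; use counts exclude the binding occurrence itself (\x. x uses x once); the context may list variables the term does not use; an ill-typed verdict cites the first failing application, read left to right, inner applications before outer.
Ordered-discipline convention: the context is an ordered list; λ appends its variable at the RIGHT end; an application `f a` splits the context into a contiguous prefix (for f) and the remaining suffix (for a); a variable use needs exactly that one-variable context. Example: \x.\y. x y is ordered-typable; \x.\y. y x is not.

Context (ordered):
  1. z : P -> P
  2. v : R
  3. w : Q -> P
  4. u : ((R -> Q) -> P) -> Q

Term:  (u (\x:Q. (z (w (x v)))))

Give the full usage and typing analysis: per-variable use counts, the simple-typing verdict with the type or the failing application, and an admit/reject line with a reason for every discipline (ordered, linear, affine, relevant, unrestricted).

usage: z: 1×; v: 1×; w: 1×; u: 1×; x (λ-bound): 1×
use order (left to right): u, z, w, x, v
typing: ill-typed: non-function type Q applied to an argument
ordered: ✗ — a type mismatch blocks all five
linear: ✗ — the type mismatch rejects it
affine: ✗ — not simply typable
relevant: ✗ — fails simple typing
unrestricted: ✗ — a type mismatch blocks all five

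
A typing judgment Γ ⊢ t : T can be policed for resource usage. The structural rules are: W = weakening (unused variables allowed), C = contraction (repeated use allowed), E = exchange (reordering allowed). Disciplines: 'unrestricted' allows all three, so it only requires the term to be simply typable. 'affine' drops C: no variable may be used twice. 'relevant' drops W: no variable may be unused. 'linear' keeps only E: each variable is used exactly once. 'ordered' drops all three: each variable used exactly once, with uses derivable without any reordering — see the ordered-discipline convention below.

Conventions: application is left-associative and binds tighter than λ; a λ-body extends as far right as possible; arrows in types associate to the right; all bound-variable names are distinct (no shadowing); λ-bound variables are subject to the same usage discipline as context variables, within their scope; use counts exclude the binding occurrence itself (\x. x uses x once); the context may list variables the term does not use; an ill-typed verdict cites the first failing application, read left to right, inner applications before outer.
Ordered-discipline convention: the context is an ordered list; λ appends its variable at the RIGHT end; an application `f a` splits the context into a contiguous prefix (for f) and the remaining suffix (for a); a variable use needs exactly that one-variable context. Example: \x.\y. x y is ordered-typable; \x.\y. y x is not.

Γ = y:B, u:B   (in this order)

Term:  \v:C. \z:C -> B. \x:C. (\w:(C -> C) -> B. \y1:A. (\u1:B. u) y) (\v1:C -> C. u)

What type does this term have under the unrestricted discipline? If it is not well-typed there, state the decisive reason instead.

term : C -> (C -> B) -> C -> A -> B
usage: y ×1; u ×2; v (λ-bound) ×0; z (λ-bound) ×0; x (λ-bound) ×0; w (λ-bound) ×0; y1 (λ-bound) ×0; u1 (λ-bound) ×0; v1 (λ-bound) ×0
use order (left to right): u, y, u
typing: well-typed at C -> (C -> B) -> C -> A -> B
summary: ordered ✗, linear ✗, affine ✗, relevant ✗, unrestricted ✓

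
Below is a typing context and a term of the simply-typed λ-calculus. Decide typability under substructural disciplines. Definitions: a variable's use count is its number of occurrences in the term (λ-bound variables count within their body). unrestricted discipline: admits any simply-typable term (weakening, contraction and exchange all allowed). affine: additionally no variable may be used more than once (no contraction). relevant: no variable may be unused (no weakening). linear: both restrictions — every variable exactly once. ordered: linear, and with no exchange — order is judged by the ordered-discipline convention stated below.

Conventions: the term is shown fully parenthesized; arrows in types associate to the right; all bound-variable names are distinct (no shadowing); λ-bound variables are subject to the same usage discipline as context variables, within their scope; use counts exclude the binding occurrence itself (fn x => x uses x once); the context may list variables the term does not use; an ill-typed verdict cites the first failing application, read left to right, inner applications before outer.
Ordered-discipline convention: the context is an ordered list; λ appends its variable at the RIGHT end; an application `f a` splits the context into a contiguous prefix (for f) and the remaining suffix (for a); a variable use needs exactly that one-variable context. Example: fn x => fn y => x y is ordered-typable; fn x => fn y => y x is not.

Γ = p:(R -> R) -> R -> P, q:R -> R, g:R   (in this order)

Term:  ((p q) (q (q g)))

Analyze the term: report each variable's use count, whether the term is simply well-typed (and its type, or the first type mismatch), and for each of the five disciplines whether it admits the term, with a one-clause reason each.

usage: p=1; q=3; g=1
use order (left to right): p, q, q, q, g
typing: well-typed at P
ordered ✗ (repeated use of q ×3)
linear ✗ (repeated use of q ×3)
affine ✗ (repeated use of q ×3)
relevant ✓ (every one of p, q, g appears)
unrestricted ✓ (type-checks (P) and nothing is barred)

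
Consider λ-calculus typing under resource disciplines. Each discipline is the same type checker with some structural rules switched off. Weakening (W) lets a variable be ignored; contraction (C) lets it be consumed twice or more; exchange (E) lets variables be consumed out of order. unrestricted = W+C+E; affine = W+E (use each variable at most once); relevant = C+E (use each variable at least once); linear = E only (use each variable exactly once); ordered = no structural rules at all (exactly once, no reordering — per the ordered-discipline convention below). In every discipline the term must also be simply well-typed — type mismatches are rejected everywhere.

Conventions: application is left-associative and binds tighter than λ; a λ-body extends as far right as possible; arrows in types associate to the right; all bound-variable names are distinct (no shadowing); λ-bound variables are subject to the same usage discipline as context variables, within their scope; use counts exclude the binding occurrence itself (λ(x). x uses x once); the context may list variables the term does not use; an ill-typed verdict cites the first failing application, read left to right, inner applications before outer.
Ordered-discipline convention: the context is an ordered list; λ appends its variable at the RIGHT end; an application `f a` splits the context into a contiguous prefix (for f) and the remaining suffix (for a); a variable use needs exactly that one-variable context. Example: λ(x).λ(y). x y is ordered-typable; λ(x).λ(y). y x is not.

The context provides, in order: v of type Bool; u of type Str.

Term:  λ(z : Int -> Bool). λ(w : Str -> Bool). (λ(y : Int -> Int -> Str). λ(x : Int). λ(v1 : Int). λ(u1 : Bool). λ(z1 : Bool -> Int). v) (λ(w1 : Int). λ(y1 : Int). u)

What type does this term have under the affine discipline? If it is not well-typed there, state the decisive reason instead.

term : (Int -> Bool) -> (Str -> Bool) -> Int -> Int -> Bool -> (Bool -> Int) -> Bool
usage: v=1; u=1; z (bound)=0; w (bound)=0; y (bound)=0; x (bound)=0; v1 (bound)=0; u1 (bound)=0; z1 (bound)=0; w1 (bound)=0; y1 (bound)=0
uses in reading order: v, u
typing: well-typed at (Int -> Bool) -> (Str -> Bool) -> Int -> Int -> Bool -> (Bool -> Int) -> Bool
across the five disciplines: ordered ✗ | linear ✗ | affine ✓ | relevant ✗ | unrestricted ✓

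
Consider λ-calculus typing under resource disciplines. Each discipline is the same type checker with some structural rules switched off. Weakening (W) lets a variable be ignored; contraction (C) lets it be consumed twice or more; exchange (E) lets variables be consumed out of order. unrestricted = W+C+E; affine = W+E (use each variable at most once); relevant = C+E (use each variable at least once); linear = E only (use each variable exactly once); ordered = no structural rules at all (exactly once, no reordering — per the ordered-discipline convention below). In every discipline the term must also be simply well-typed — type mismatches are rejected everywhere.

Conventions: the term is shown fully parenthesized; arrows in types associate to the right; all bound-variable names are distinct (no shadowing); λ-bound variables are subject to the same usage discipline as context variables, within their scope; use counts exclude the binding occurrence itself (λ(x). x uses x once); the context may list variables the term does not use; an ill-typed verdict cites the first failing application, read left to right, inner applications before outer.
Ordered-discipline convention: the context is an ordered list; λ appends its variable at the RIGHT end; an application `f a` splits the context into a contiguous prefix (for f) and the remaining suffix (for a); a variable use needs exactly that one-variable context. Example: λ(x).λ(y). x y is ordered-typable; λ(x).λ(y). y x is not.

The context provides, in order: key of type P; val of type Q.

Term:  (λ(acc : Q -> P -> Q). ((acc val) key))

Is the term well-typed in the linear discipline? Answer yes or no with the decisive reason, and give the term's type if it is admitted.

yes — single use per variable (key, val, acc); term : (Q -> P -> Q) -> Q
counts: key=1; val=1; acc [bound]=1
order of uses: acc, val, key
typing: the term checks, with type (Q -> P -> Q) -> Q
summary: ordered ✗ | linear ✓ | affine ✓ | relevant ✓ | unrestricted ✓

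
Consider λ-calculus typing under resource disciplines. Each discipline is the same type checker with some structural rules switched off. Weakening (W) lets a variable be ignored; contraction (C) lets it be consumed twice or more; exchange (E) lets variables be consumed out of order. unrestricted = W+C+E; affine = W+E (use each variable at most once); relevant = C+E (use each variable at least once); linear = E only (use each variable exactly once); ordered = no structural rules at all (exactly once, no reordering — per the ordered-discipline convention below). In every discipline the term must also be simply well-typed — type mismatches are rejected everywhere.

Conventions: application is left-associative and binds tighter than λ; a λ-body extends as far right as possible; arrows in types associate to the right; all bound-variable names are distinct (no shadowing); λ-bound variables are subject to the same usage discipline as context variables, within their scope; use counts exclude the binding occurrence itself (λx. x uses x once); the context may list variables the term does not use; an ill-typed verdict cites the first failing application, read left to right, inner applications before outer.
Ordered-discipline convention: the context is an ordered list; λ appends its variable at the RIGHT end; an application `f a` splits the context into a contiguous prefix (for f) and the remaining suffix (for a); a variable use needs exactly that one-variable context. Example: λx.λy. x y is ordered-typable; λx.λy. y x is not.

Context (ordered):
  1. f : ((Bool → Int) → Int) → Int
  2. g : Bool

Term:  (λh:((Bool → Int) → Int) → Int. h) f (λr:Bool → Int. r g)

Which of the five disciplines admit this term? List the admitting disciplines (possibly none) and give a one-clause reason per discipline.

admitting disciplines: linear, affine, relevant, unrestricted
counts: f: 1; g: 1; h (λ-bound): 1; r (λ-bound): 1
use order (left to right): h, f, r, g
typing: the term checks, with type Int
ordered: ✗ — use order h, f, r, g needs exchange
linear: ✓ — f, g, h, r: one use apiece
affine: ✓ — f, g, h, r: no repeats, contraction unneeded
relevant: ✓ — every one of f, g, h, r appears
unrestricted: ✓ — type-checks (Int) and nothing is barred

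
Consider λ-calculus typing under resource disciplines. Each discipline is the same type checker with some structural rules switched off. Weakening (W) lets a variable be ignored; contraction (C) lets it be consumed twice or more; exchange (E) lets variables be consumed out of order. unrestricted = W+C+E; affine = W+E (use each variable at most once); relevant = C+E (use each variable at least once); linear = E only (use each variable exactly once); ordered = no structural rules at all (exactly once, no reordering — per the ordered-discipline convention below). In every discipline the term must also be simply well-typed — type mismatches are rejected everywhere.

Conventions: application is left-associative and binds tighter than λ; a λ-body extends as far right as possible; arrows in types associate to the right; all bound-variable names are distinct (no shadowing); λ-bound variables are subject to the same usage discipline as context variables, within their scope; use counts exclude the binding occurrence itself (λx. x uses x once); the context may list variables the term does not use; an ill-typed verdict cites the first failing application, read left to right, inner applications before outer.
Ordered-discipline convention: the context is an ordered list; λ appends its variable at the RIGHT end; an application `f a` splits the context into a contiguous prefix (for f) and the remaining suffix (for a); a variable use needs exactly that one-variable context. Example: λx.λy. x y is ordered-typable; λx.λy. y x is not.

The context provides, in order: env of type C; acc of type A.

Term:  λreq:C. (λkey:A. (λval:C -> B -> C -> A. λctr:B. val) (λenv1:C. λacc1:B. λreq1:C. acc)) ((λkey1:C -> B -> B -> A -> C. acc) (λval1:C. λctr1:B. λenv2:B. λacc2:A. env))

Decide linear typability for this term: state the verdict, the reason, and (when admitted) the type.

no — repeated use of acc ×2; unused: req, key, ctr, env1, acc1, req1, key1, val1, ctr1, env2, acc2 — weakening required
use counts: env ×1, acc ×2, req (λ-bound) ×0, key (λ-bound) ×0, val (λ-bound) ×1, ctr (λ-bound) ×0, env1 (λ-bound) ×0, acc1 (λ-bound) ×0, req1 (λ-bound) ×0, key1 (λ-bound) ×0, val1 (λ-bound) ×0, ctr1 (λ-bound) ×0, env2 (λ-bound) ×0, acc2 (λ-bound) ×0
order of uses: val, acc, acc, env
typing: well-typed at C -> B -> C -> B -> C -> A
summary: ordered ✗, linear ✗, affine ✗, relevant ✗, unrestricted ✓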